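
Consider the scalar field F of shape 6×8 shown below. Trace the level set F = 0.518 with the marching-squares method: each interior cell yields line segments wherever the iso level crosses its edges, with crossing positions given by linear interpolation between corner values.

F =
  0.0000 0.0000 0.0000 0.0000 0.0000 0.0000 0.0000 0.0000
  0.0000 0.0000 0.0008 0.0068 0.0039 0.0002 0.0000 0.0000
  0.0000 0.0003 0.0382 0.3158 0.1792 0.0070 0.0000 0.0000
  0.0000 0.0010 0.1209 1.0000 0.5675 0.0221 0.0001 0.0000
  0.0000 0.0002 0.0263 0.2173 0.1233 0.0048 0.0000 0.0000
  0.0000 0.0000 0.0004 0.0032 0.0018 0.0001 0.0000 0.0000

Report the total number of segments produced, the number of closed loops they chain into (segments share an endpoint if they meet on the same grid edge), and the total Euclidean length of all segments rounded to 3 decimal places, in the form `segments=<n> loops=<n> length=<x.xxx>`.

segments=6 loops=1 length=4.292

cell (2,2): code 0100 → (2.296,3.000)–(3.000,2.452)
cell (2,3): code 1100 → (2.873,4.000)–(2.296,3.000)
cell (2,4): code 1000 → (3.000,4.091)–(2.873,4.000)
cell (3,2): code 0010 → (3.000,2.452)–(3.616,3.000)
cell (3,3): code 0011 → (3.616,3.000)–(3.111,4.000)
cell (3,4): code 0001 → (3.111,4.000)–(3.000,4.091)
total: 6 segments, chained into 1 closed loop(s), length Σ = 4.291952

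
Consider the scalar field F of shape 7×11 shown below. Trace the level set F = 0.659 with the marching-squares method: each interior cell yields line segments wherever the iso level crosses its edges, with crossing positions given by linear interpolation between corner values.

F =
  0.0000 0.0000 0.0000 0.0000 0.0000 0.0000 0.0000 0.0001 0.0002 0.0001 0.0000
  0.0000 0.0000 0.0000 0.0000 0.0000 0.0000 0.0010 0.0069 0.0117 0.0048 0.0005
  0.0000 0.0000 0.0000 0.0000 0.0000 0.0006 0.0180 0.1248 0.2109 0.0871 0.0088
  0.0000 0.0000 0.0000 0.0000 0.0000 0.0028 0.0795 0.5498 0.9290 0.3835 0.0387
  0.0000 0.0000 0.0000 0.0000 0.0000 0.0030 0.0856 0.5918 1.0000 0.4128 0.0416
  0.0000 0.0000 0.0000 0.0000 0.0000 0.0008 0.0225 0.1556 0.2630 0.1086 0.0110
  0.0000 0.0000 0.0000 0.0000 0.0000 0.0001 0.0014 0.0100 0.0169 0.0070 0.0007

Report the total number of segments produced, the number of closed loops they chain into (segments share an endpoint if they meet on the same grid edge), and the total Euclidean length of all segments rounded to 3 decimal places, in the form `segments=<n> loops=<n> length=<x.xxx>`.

cell (2,7): code 0100 → (2.624,8.000)–(3.000,7.288)
cell (2,8): code 1000 → (3.000,8.495)–(2.624,8.000)
cell (3,7): code 0110 → (3.000,7.288)–(4.000,7.165)
cell (3,8): code 1001 → (4.000,8.581)–(3.000,8.495)
cell (4,7): code 0010 → (4.000,7.165)–(4.463,8.000)
cell (4,8): code 0001 → (4.463,8.000)–(4.000,8.581)
total: 6 segments, chained into 1 closed loop(s), length Σ = 5.135483

segments=6 loops=1 length=5.135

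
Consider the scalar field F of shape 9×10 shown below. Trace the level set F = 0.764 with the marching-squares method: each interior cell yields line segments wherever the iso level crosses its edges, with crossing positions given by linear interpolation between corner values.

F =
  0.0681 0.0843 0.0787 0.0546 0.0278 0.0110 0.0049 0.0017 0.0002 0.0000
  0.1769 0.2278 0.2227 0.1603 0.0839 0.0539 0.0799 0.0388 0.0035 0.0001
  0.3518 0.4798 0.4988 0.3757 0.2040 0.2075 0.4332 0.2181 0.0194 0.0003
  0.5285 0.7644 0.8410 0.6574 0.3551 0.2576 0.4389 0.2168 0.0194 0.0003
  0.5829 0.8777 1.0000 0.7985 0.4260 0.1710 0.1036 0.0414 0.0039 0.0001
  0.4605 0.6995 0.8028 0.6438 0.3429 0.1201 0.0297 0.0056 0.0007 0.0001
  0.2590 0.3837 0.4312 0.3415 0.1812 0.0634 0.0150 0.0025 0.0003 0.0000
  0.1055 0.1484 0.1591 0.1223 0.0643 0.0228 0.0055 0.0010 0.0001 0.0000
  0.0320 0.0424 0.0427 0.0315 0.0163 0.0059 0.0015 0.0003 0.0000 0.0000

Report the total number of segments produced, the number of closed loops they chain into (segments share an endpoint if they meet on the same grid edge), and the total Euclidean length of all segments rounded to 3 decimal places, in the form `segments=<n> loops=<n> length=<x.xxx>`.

segments=12 loops=1 length=7.236

cell (2,0): code 0100 → (2.999,1.000)–(3.000,0.998)
cell (2,1): code 1100 → (2.775,2.000)–(2.999,1.000)
cell (2,2): code 1000 → (3.000,2.419)–(2.775,2.000)
cell (3,0): code 0110 → (3.000,0.998)–(4.000,0.614)
cell (3,2): code 1101 → (3.755,3.000)–(3.000,2.419)
cell (3,3): code 1000 → (4.000,3.093)–(3.755,3.000)
cell (4,0): code 0010 → (4.000,0.614)–(4.638,1.000)
cell (4,1): code 0111 → (4.638,1.000)–(5.000,1.624)
cell (4,2): code 1011 → (5.000,2.244)–(4.223,3.000)
cell (4,3): code 0001 → (4.223,3.000)–(4.000,3.093)
cell (5,1): code 0010 → (5.000,1.624)–(5.104,2.000)
cell (5,2): code 0001 → (5.104,2.000)–(5.000,2.244)
total: 12 segments, chained into 1 closed loop(s), length Σ = 7.236416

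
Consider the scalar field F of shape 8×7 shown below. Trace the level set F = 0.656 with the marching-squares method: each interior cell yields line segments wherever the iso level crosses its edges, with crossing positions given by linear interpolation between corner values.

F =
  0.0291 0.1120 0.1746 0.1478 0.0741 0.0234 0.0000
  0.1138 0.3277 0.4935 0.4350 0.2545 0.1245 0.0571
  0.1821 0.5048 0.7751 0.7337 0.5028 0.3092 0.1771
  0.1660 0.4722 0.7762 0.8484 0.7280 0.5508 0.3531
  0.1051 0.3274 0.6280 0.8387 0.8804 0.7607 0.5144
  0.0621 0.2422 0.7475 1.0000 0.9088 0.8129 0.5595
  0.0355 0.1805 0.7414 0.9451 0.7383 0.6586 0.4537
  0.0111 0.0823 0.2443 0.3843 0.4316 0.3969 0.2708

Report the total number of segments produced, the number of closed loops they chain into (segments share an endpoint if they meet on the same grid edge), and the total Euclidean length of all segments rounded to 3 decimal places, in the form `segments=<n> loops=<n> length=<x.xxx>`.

segments=20 loops=1 length=14.694

cell (1,1): code 0100 → (1.577,2.000)–(2.000,1.559)
cell (1,2): code 1100 → (1.740,3.000)–(1.577,2.000)
cell (1,3): code 1000 → (2.000,3.337)–(1.740,3.000)
cell (2,1): code 0110 → (2.000,1.559)–(3.000,1.605)
cell (2,3): code 1101 → (2.680,4.000)–(2.000,3.337)
cell (2,4): code 1000 → (3.000,4.406)–(2.680,4.000)
cell (3,1): code 0010 → (3.000,1.605)–(3.811,2.000)
cell (3,2): code 0111 → (3.811,2.000)–(4.000,2.133)
cell (3,4): code 1101 → (3.501,5.000)–(3.000,4.406)
cell (3,5): code 1000 → (4.000,5.425)–(3.501,5.000)
cell (4,1): code 0100 → (4.234,2.000)–(5.000,1.819)
cell (4,2): code 1110 → (4.000,2.133)–(4.234,2.000)
cell (4,5): code 1001 → (5.000,5.619)–(4.000,5.425)
cell (5,1): code 0110 → (5.000,1.819)–(6.000,1.848)
cell (5,5): code 1001 → (6.000,5.013)–(5.000,5.619)
cell (6,1): code 0010 → (6.000,1.848)–(6.172,2.000)
cell (6,2): code 0011 → (6.172,2.000)–(6.516,3.000)
cell (6,3): code 0011 → (6.516,3.000)–(6.268,4.000)
cell (6,4): code 0011 → (6.268,4.000)–(6.010,5.000)
cell (6,5): code 0001 → (6.010,5.000)–(6.000,5.013)
total: 20 segments, chained into 1 closed loop(s), length Σ = 14.694025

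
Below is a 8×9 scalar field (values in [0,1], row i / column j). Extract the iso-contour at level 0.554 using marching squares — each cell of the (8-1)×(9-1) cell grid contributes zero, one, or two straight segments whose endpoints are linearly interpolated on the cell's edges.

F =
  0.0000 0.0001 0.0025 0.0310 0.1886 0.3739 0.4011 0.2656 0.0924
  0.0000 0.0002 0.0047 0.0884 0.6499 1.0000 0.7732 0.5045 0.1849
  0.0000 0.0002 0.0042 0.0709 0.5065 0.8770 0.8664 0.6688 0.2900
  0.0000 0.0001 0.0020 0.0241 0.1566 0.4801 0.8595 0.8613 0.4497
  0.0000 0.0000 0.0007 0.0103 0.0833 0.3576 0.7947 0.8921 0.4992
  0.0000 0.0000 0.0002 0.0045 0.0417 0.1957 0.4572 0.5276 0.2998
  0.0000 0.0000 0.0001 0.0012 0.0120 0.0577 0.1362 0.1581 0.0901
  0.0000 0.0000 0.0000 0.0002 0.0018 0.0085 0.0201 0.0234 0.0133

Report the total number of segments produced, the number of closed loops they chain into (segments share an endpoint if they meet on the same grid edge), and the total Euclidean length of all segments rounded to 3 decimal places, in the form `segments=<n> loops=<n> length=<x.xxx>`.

cell (0,3): code 0100 → (0.792,4.000)–(1.000,3.829)
cell (0,4): code 1100 → (0.288,5.000)–(0.792,4.000)
cell (0,5): code 1100 → (0.411,6.000)–(0.288,5.000)
cell (0,6): code 1000 → (1.000,6.816)–(0.411,6.000)
cell (1,3): code 0010 → (1.000,3.829)–(1.669,4.000)
cell (1,4): code 0111 → (1.669,4.000)–(2.000,4.128)
cell (1,6): code 1101 → (1.301,7.000)–(1.000,6.816)
cell (1,7): code 1000 → (2.000,7.303)–(1.301,7.000)
cell (2,4): code 0010 → (2.000,4.128)–(2.814,5.000)
cell (2,5): code 0111 → (2.814,5.000)–(3.000,5.195)
cell (2,7): code 1001 → (3.000,7.747)–(2.000,7.303)
cell (3,5): code 0110 → (3.000,5.195)–(4.000,5.449)
cell (3,7): code 1001 → (4.000,7.861)–(3.000,7.747)
cell (4,5): code 0010 → (4.000,5.449)–(4.713,6.000)
cell (4,6): code 0011 → (4.713,6.000)–(4.928,7.000)
cell (4,7): code 0001 → (4.928,7.000)–(4.000,7.861)
total: 16 segments, chained into 1 closed loop(s), length Σ = 13.346454

segments=16 loops=1 length=13.346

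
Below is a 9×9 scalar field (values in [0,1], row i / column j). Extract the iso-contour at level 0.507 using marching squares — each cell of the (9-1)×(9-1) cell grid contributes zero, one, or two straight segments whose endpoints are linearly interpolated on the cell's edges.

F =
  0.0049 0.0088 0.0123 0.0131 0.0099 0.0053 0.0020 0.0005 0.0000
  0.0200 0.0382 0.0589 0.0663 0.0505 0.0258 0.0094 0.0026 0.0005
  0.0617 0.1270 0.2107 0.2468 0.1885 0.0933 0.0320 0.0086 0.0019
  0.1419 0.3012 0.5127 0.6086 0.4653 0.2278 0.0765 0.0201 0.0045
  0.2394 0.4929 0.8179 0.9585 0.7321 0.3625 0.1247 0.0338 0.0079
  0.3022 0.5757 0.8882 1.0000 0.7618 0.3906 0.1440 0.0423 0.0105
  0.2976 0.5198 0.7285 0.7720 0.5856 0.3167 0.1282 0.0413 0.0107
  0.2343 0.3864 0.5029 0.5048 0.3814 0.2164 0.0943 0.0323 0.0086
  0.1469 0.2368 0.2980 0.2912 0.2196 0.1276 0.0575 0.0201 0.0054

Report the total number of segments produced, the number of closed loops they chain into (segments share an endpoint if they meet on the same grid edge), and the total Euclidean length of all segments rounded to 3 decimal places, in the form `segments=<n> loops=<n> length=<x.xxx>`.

segments=16 loops=1 length=12.806

cell (2,1): code 0100 → (2.981,2.000)–(3.000,1.973)
cell (2,2): code 1100 → (2.719,3.000)–(2.981,2.000)
cell (2,3): code 1000 → (3.000,3.709)–(2.719,3.000)
cell (3,1): code 0110 → (3.000,1.973)–(4.000,1.043)
cell (3,3): code 1101 → (3.156,4.000)–(3.000,3.709)
cell (3,4): code 1000 → (4.000,4.609)–(3.156,4.000)
cell (4,0): code 0100 → (4.170,1.000)–(5.000,0.749)
cell (4,1): code 1110 → (4.000,1.043)–(4.170,1.000)
cell (4,4): code 1001 → (5.000,4.686)–(4.000,4.609)
cell (5,0): code 0110 → (5.000,0.749)–(6.000,0.942)
cell (5,4): code 1001 → (6.000,4.292)–(5.000,4.686)
cell (6,0): code 0010 → (6.000,0.942)–(6.096,1.000)
cell (6,1): code 0011 → (6.096,1.000)–(6.982,2.000)
cell (6,2): code 0011 → (6.982,2.000)–(6.992,3.000)
cell (6,3): code 0011 → (6.992,3.000)–(6.385,4.000)
cell (6,4): code 0001 → (6.385,4.000)–(6.000,4.292)
total: 16 segments, chained into 1 closed loop(s), length Σ = 12.805508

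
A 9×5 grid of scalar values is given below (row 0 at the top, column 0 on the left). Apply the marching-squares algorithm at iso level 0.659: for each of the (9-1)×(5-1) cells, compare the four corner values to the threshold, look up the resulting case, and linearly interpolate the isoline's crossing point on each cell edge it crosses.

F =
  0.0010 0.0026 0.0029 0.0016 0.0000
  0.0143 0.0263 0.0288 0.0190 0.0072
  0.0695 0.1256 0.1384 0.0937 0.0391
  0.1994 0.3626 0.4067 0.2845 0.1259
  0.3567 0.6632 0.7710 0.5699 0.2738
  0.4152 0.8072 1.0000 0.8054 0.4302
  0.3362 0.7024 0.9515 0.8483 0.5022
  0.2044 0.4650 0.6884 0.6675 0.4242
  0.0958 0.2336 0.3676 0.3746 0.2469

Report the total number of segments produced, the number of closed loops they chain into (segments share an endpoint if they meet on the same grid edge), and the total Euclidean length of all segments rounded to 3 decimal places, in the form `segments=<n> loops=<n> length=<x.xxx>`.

cell (3,0): code 0100 → (3.986,1.000)–(4.000,0.986)
cell (3,1): code 1100 → (3.693,2.000)–(3.986,1.000)
cell (3,2): code 1000 → (4.000,2.557)–(3.693,2.000)
cell (4,0): code 0110 → (4.000,0.986)–(5.000,0.622)
cell (4,2): code 1101 → (4.378,3.000)–(4.000,2.557)
cell (4,3): code 1000 → (5.000,3.390)–(4.378,3.000)
cell (5,0): code 0110 → (5.000,0.622)–(6.000,0.881)
cell (5,3): code 1001 → (6.000,3.547)–(5.000,3.390)
cell (6,0): code 0010 → (6.000,0.881)–(6.183,1.000)
cell (6,1): code 0111 → (6.183,1.000)–(7.000,1.868)
cell (6,3): code 1001 → (7.000,3.035)–(6.000,3.547)
cell (7,1): code 0010 → (7.000,1.868)–(7.092,2.000)
cell (7,2): code 0011 → (7.092,2.000)–(7.029,3.000)
cell (7,3): code 0001 → (7.029,3.000)–(7.000,3.035)
total: 14 segments, chained into 1 closed loop(s), length Σ = 9.865655

segments=14 loops=1 length=9.866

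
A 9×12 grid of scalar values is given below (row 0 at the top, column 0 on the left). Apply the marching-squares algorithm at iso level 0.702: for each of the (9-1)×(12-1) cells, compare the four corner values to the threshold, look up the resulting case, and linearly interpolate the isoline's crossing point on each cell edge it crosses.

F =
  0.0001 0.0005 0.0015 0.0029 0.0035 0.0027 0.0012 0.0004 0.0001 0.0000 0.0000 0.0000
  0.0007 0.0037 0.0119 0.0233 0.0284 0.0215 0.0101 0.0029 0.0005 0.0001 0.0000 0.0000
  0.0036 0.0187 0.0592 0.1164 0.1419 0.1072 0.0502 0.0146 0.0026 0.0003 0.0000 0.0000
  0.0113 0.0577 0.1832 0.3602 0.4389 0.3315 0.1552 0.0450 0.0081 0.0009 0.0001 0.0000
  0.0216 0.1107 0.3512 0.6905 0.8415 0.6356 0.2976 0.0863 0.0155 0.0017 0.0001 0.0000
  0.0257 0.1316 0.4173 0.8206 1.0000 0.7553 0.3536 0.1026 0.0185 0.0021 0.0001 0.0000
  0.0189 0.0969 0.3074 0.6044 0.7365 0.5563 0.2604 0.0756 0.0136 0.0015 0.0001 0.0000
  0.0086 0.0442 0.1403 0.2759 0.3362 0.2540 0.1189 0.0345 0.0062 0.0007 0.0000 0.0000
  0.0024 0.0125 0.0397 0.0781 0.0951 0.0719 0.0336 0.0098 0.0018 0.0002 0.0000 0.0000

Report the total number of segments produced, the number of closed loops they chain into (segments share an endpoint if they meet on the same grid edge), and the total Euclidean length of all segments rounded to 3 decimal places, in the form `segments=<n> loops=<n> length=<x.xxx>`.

cell (3,3): code 0100 → (3.654,4.000)–(4.000,3.076)
cell (3,4): code 1000 → (4.000,4.678)–(3.654,4.000)
cell (4,2): code 0100 → (4.088,3.000)–(5.000,2.706)
cell (4,3): code 1110 → (4.000,3.076)–(4.088,3.000)
cell (4,4): code 1101 → (4.555,5.000)–(4.000,4.678)
cell (4,5): code 1000 → (5.000,5.133)–(4.555,5.000)
cell (5,2): code 0010 → (5.000,2.706)–(5.549,3.000)
cell (5,3): code 0111 → (5.549,3.000)–(6.000,3.739)
cell (5,4): code 1011 → (6.000,4.191)–(5.268,5.000)
cell (5,5): code 0001 → (5.268,5.000)–(5.000,5.133)
cell (6,3): code 0010 → (6.000,3.739)–(6.086,4.000)
cell (6,4): code 0001 → (6.086,4.000)–(6.000,4.191)
total: 12 segments, chained into 1 closed loop(s), length Σ = 7.291394

segments=12 loops=1 length=7.291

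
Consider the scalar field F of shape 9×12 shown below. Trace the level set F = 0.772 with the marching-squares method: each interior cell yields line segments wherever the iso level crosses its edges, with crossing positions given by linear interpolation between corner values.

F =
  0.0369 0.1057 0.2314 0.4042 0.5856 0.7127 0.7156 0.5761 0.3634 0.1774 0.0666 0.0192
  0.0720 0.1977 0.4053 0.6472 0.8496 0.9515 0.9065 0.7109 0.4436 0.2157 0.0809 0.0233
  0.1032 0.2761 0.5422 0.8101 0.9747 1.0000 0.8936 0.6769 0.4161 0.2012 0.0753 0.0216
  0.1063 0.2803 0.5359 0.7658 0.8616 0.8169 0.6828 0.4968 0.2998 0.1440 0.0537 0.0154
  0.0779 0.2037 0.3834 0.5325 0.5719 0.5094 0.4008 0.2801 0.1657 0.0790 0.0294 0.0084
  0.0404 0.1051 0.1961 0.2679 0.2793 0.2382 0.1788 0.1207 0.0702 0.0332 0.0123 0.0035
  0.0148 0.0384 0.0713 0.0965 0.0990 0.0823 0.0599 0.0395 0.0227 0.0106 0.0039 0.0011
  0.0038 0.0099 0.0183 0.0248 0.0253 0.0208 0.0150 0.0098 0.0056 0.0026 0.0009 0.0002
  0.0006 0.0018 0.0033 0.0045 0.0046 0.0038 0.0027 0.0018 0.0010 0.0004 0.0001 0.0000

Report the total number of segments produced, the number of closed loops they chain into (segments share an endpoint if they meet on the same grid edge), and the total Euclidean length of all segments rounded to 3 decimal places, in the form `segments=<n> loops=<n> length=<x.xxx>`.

cell (0,3): code 0100 → (0.706,4.000)–(1.000,3.617)
cell (0,4): code 1100 → (0.248,5.000)–(0.706,4.000)
cell (0,5): code 1100 → (0.295,6.000)–(0.248,5.000)
cell (0,6): code 1000 → (1.000,6.688)–(0.295,6.000)
cell (1,2): code 0100 → (1.766,3.000)–(2.000,2.858)
cell (1,3): code 1110 → (1.000,3.617)–(1.766,3.000)
cell (1,6): code 1001 → (2.000,6.561)–(1.000,6.688)
cell (2,2): code 0010 → (2.000,2.858)–(2.860,3.000)
cell (2,3): code 0111 → (2.860,3.000)–(3.000,3.065)
cell (2,5): code 1011 → (3.000,5.335)–(2.577,6.000)
cell (2,6): code 0001 → (2.577,6.000)–(2.000,6.561)
cell (3,3): code 0010 → (3.000,3.065)–(3.309,4.000)
cell (3,4): code 0011 → (3.309,4.000)–(3.146,5.000)
cell (3,5): code 0001 → (3.146,5.000)–(3.000,5.335)
total: 14 segments, chained into 1 closed loop(s), length Σ = 10.816276

segments=14 loops=1 length=10.816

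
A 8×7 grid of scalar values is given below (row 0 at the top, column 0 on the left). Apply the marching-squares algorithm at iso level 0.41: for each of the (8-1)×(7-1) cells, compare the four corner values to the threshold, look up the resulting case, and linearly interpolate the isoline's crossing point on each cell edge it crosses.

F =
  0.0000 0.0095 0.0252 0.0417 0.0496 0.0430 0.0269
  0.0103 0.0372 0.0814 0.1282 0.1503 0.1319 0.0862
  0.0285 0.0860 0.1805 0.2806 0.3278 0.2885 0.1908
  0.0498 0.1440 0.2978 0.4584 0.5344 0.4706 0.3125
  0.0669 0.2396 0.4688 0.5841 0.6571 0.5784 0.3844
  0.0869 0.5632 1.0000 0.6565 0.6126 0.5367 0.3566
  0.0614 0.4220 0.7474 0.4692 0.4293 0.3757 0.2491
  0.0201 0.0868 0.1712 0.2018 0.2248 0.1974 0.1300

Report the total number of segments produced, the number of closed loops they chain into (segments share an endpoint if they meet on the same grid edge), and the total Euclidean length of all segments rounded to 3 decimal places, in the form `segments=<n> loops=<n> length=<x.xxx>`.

segments=18 loops=1 length=14.403

cell (2,2): code 0100 → (2.728,3.000)–(3.000,2.699)
cell (2,3): code 1100 → (2.398,4.000)–(2.728,3.000)
cell (2,4): code 1100 → (2.667,5.000)–(2.398,4.000)
cell (2,5): code 1000 → (3.000,5.383)–(2.667,5.000)
cell (3,1): code 0100 → (3.656,2.000)–(4.000,1.743)
cell (3,2): code 1110 → (3.000,2.699)–(3.656,2.000)
cell (3,5): code 1001 → (4.000,5.868)–(3.000,5.383)
cell (4,0): code 0100 → (4.527,1.000)–(5.000,0.678)
cell (4,1): code 1110 → (4.000,1.743)–(4.527,1.000)
cell (4,5): code 1001 → (5.000,5.703)–(4.000,5.868)
cell (5,0): code 0110 → (5.000,0.678)–(6.000,0.967)
cell (5,4): code 1011 → (6.000,4.360)–(5.787,5.000)
cell (5,5): code 0001 → (5.787,5.000)–(5.000,5.703)
cell (6,0): code 0010 → (6.000,0.967)–(6.036,1.000)
cell (6,1): code 0011 → (6.036,1.000)–(6.586,2.000)
cell (6,2): code 0011 → (6.586,2.000)–(6.221,3.000)
cell (6,3): code 0011 → (6.221,3.000)–(6.094,4.000)
cell (6,4): code 0001 → (6.094,4.000)–(6.000,4.360)
total: 18 segments, chained into 1 closed loop(s), length Σ = 14.403283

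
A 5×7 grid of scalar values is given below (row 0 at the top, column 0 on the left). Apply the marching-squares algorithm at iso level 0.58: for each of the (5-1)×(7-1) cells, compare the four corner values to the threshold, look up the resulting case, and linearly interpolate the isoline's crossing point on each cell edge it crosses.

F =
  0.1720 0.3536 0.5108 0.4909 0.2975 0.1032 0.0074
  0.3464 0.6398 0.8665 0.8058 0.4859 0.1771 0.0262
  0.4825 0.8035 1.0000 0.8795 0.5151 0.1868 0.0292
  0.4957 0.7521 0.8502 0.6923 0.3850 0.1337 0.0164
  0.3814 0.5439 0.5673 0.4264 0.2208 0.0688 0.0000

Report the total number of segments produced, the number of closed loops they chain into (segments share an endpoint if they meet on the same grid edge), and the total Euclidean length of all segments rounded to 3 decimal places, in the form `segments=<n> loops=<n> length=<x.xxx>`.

segments=12 loops=1 length=11.452

cell (0,0): code 0100 → (0.791,1.000)–(1.000,0.796)
cell (0,1): code 1100 → (0.195,2.000)–(0.791,1.000)
cell (0,2): code 1100 → (0.283,3.000)–(0.195,2.000)
cell (0,3): code 1000 → (1.000,3.706)–(0.283,3.000)
cell (1,0): code 0110 → (1.000,0.796)–(2.000,0.304)
cell (1,3): code 1001 → (2.000,3.822)–(1.000,3.706)
cell (2,0): code 0110 → (2.000,0.304)–(3.000,0.329)
cell (2,3): code 1001 → (3.000,3.365)–(2.000,3.822)
cell (3,0): code 0010 → (3.000,0.329)–(3.827,1.000)
cell (3,1): code 0011 → (3.827,1.000)–(3.955,2.000)
cell (3,2): code 0011 → (3.955,2.000)–(3.422,3.000)
cell (3,3): code 0001 → (3.422,3.000)–(3.000,3.365)
total: 12 segments, chained into 1 closed loop(s), length Σ = 11.451905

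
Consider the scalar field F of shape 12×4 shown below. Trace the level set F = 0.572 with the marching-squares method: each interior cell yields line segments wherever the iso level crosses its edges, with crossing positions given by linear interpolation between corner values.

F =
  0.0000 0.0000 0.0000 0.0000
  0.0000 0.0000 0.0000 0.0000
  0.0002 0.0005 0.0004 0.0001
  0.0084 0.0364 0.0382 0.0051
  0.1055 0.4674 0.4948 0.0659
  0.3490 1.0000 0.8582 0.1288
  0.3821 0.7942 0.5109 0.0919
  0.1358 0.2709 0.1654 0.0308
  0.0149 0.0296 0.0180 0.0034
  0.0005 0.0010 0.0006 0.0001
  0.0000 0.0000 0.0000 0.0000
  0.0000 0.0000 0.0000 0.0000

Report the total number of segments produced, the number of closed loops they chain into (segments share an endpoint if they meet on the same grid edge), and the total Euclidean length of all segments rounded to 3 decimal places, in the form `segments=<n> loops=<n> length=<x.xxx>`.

segments=8 loops=1 length=6.695

cell (4,0): code 0100 → (4.196,1.000)–(5.000,0.343)
cell (4,1): code 1100 → (4.212,2.000)–(4.196,1.000)
cell (4,2): code 1000 → (5.000,2.392)–(4.212,2.000)
cell (5,0): code 0110 → (5.000,0.343)–(6.000,0.461)
cell (5,1): code 1011 → (6.000,1.784)–(5.824,2.000)
cell (5,2): code 0001 → (5.824,2.000)–(5.000,2.392)
cell (6,0): code 0010 → (6.000,0.461)–(6.425,1.000)
cell (6,1): code 0001 → (6.425,1.000)–(6.000,1.784)
total: 8 segments, chained into 1 closed loop(s), length Σ = 6.694512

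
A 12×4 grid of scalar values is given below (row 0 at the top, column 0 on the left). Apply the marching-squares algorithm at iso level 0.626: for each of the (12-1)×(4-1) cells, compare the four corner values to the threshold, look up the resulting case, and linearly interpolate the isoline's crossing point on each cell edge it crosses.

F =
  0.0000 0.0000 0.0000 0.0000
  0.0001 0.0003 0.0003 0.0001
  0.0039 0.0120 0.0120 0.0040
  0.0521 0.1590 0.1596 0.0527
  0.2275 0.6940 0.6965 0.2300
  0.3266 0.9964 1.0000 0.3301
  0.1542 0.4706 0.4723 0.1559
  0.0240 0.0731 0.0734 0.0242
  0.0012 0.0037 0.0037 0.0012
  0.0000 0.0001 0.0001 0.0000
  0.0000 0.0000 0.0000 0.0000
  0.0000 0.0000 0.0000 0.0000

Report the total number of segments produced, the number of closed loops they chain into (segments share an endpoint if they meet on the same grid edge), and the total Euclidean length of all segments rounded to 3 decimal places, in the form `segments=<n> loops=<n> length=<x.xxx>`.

cell (3,0): code 0100 → (3.873,1.000)–(4.000,0.854)
cell (3,1): code 1100 → (3.869,2.000)–(3.873,1.000)
cell (3,2): code 1000 → (4.000,2.151)–(3.869,2.000)
cell (4,0): code 0110 → (4.000,0.854)–(5.000,0.447)
cell (4,2): code 1001 → (5.000,2.558)–(4.000,2.151)
cell (5,0): code 0010 → (5.000,0.447)–(5.704,1.000)
cell (5,1): code 0011 → (5.704,1.000)–(5.709,2.000)
cell (5,2): code 0001 → (5.709,2.000)–(5.000,2.558)
total: 8 segments, chained into 1 closed loop(s), length Σ = 6.350871

segments=8 loops=1 length=6.351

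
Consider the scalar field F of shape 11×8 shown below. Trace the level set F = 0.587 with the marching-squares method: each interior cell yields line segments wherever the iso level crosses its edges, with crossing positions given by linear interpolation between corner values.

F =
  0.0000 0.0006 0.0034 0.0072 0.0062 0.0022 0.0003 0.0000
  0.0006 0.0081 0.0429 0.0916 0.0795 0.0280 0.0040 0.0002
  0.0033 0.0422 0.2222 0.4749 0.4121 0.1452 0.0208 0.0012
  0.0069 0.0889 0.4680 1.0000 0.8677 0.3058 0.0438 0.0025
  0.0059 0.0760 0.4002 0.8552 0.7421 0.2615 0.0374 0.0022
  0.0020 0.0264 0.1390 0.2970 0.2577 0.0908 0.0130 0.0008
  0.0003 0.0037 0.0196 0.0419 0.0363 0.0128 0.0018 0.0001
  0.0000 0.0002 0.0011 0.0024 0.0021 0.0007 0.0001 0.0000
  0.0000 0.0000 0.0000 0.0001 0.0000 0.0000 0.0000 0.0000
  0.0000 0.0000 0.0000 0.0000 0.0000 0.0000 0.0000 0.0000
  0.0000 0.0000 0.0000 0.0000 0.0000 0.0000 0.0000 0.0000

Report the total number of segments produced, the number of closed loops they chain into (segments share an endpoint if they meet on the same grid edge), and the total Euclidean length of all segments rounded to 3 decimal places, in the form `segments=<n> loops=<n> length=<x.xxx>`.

segments=8 loops=1 length=7.173

cell (2,2): code 0100 → (2.213,3.000)–(3.000,2.224)
cell (2,3): code 1100 → (2.384,4.000)–(2.213,3.000)
cell (2,4): code 1000 → (3.000,4.500)–(2.384,4.000)
cell (3,2): code 0110 → (3.000,2.224)–(4.000,2.411)
cell (3,4): code 1001 → (4.000,4.323)–(3.000,4.500)
cell (4,2): code 0010 → (4.000,2.411)–(4.480,3.000)
cell (4,3): code 0011 → (4.480,3.000)–(4.320,4.000)
cell (4,4): code 0001 → (4.320,4.000)–(4.000,4.323)
total: 8 segments, chained into 1 closed loop(s), length Σ = 7.173380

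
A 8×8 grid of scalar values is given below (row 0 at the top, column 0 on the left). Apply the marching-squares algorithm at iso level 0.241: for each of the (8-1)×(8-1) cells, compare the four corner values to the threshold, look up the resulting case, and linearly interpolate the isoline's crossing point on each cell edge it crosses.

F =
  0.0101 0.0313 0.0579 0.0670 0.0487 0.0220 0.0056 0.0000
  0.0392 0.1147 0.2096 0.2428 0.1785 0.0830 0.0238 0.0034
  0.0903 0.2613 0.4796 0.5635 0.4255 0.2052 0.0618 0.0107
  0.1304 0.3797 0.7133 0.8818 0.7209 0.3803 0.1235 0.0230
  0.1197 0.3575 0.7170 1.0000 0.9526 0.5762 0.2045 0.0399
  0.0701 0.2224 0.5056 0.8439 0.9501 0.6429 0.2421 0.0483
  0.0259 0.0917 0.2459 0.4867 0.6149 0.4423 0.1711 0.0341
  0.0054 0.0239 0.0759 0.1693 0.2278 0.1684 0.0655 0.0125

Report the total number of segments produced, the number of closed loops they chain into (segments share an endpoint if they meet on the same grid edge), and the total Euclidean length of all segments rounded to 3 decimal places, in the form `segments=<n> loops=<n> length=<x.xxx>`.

segments=24 loops=1 length=17.885

cell (0,2): code 0100 → (0.990,3.000)–(1.000,2.946)
cell (0,3): code 1000 → (1.000,3.028)–(0.990,3.000)
cell (1,0): code 0100 → (1.862,1.000)–(2.000,0.881)
cell (1,1): code 1100 → (1.116,2.000)–(1.862,1.000)
cell (1,2): code 1110 → (1.000,2.946)–(1.116,2.000)
cell (1,3): code 1101 → (1.253,4.000)–(1.000,3.028)
cell (1,4): code 1000 → (2.000,4.837)–(1.253,4.000)
cell (2,0): code 0110 → (2.000,0.881)–(3.000,0.444)
cell (2,4): code 1101 → (2.204,5.000)–(2.000,4.837)
cell (2,5): code 1000 → (3.000,5.542)–(2.204,5.000)
cell (3,0): code 0110 → (3.000,0.444)–(4.000,0.510)
cell (3,5): code 1001 → (4.000,5.902)–(3.000,5.542)
cell (4,0): code 0010 → (4.000,0.510)–(4.862,1.000)
cell (4,1): code 0111 → (4.862,1.000)–(5.000,1.066)
cell (4,5): code 1101 → (4.971,6.000)–(4.000,5.902)
cell (4,6): code 1000 → (5.000,6.006)–(4.971,6.000)
cell (5,1): code 0110 → (5.000,1.066)–(6.000,1.968)
cell (5,5): code 1011 → (6.000,5.742)–(5.015,6.000)
cell (5,6): code 0001 → (5.015,6.000)–(5.000,6.006)
cell (6,1): code 0010 → (6.000,1.968)–(6.029,2.000)
cell (6,2): code 0011 → (6.029,2.000)–(6.774,3.000)
cell (6,3): code 0011 → (6.774,3.000)–(6.966,4.000)
cell (6,4): code 0011 → (6.966,4.000)–(6.735,5.000)
cell (6,5): code 0001 → (6.735,5.000)–(6.000,5.742)
total: 24 segments, chained into 1 closed loop(s), length Σ = 17.884715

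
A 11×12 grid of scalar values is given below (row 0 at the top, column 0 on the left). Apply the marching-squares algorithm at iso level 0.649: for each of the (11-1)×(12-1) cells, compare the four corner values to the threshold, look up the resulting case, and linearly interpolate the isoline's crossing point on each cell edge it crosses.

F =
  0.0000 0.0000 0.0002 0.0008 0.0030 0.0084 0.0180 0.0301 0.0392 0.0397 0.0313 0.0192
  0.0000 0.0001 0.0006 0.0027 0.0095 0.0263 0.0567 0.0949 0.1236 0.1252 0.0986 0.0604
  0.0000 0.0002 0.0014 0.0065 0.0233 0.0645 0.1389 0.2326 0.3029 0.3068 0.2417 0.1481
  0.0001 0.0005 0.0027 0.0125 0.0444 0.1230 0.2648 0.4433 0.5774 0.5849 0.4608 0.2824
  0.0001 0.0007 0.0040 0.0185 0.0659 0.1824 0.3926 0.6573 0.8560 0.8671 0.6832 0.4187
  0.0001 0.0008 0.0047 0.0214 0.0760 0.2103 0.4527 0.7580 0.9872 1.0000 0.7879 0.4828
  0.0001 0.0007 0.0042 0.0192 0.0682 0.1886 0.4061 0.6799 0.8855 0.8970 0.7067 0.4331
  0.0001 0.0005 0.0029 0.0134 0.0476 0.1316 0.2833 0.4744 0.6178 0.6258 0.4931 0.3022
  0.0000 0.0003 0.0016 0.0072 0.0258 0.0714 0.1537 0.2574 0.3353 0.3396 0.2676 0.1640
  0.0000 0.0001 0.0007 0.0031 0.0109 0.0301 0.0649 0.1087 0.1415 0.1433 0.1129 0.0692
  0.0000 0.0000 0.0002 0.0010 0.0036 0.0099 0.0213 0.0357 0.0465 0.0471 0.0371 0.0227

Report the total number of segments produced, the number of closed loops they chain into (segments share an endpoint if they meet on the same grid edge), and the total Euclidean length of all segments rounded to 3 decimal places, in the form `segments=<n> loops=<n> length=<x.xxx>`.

segments=14 loops=1 length=11.773

cell (3,6): code 0100 → (3.961,7.000)–(4.000,6.969)
cell (3,7): code 1100 → (3.257,8.000)–(3.961,7.000)
cell (3,8): code 1100 → (3.227,9.000)–(3.257,8.000)
cell (3,9): code 1100 → (3.846,10.000)–(3.227,9.000)
cell (3,10): code 1000 → (4.000,10.129)–(3.846,10.000)
cell (4,6): code 0110 → (4.000,6.969)–(5.000,6.643)
cell (4,10): code 1001 → (5.000,10.455)–(4.000,10.129)
cell (5,6): code 0110 → (5.000,6.643)–(6.000,6.887)
cell (5,10): code 1001 → (6.000,10.211)–(5.000,10.455)
cell (6,6): code 0010 → (6.000,6.887)–(6.150,7.000)
cell (6,7): code 0011 → (6.150,7.000)–(6.883,8.000)
cell (6,8): code 0011 → (6.883,8.000)–(6.914,9.000)
cell (6,9): code 0011 → (6.914,9.000)–(6.270,10.000)
cell (6,10): code 0001 → (6.270,10.000)–(6.000,10.211)
total: 14 segments, chained into 1 closed loop(s), length Σ = 11.773431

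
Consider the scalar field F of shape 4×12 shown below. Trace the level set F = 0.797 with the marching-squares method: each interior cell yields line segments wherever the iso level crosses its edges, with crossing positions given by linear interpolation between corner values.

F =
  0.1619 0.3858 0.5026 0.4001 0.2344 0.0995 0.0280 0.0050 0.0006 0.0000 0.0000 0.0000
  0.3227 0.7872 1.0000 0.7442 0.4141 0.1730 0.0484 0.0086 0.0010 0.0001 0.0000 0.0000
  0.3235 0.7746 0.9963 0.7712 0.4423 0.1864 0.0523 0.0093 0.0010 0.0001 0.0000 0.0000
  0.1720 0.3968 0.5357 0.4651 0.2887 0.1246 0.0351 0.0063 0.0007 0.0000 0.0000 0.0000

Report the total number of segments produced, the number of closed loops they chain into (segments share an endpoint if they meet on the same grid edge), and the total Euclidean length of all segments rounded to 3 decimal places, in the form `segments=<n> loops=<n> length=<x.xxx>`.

segments=6 loops=1 length=5.919

cell (0,1): code 0100 → (0.592,2.000)–(1.000,1.046)
cell (0,2): code 1000 → (1.000,2.794)–(0.592,2.000)
cell (1,1): code 0110 → (1.000,1.046)–(2.000,1.101)
cell (1,2): code 1001 → (2.000,2.885)–(1.000,2.794)
cell (2,1): code 0010 → (2.000,1.101)–(2.433,2.000)
cell (2,2): code 0001 → (2.433,2.000)–(2.000,2.885)
total: 6 segments, chained into 1 closed loop(s), length Σ = 5.918818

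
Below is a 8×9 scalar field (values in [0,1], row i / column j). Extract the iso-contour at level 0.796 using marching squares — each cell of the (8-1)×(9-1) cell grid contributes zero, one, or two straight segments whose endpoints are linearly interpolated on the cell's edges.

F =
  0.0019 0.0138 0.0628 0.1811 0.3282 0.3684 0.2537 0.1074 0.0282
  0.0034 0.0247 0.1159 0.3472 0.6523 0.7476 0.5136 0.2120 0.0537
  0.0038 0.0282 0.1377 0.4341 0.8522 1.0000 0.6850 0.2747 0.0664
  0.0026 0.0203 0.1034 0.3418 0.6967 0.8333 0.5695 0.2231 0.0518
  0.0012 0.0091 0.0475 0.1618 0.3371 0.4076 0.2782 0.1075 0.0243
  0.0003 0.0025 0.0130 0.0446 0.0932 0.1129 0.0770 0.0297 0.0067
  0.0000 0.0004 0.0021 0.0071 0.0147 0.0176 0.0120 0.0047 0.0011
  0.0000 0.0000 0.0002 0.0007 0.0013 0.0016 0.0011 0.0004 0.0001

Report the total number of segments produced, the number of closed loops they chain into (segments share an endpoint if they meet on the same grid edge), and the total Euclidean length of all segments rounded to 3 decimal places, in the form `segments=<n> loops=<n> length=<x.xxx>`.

segments=8 loops=1 length=5.405

cell (1,3): code 0100 → (1.719,4.000)–(2.000,3.866)
cell (1,4): code 1100 → (1.192,5.000)–(1.719,4.000)
cell (1,5): code 1000 → (2.000,5.648)–(1.192,5.000)
cell (2,3): code 0010 → (2.000,3.866)–(2.361,4.000)
cell (2,4): code 0111 → (2.361,4.000)–(3.000,4.727)
cell (2,5): code 1001 → (3.000,5.141)–(2.000,5.648)
cell (3,4): code 0010 → (3.000,4.727)–(3.088,5.000)
cell (3,5): code 0001 → (3.088,5.000)–(3.000,5.141)
total: 8 segments, chained into 1 closed loop(s), length Σ = 5.404871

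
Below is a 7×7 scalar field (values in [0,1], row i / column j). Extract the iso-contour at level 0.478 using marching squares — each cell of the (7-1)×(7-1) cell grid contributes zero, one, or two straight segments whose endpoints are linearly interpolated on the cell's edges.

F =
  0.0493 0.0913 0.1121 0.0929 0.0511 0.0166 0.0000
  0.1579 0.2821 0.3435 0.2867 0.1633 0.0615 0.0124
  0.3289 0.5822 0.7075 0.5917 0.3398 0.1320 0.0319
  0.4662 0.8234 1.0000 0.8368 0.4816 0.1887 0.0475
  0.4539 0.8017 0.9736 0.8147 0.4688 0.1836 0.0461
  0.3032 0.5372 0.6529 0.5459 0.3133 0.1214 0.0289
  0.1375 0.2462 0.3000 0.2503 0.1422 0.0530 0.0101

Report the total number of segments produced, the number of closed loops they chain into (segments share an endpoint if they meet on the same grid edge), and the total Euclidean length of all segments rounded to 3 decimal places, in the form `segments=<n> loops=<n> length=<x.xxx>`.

segments=16 loops=1 length=12.679

cell (1,0): code 0100 → (1.653,1.000)–(2.000,0.589)
cell (1,1): code 1100 → (1.370,2.000)–(1.653,1.000)
cell (1,2): code 1100 → (1.627,3.000)–(1.370,2.000)
cell (1,3): code 1000 → (2.000,3.451)–(1.627,3.000)
cell (2,0): code 0110 → (2.000,0.589)–(3.000,0.033)
cell (2,3): code 1101 → (2.975,4.000)–(2.000,3.451)
cell (2,4): code 1000 → (3.000,4.012)–(2.975,4.000)
cell (3,0): code 0110 → (3.000,0.033)–(4.000,0.069)
cell (3,3): code 1011 → (4.000,3.973)–(3.281,4.000)
cell (3,4): code 0001 → (3.281,4.000)–(3.000,4.012)
cell (4,0): code 0110 → (4.000,0.069)–(5.000,0.747)
cell (4,3): code 1001 → (5.000,3.292)–(4.000,3.973)
cell (5,0): code 0010 → (5.000,0.747)–(5.203,1.000)
cell (5,1): code 0011 → (5.203,1.000)–(5.496,2.000)
cell (5,2): code 0011 → (5.496,2.000)–(5.230,3.000)
cell (5,3): code 0001 → (5.230,3.000)–(5.000,3.292)
total: 16 segments, chained into 1 closed loop(s), length Σ = 12.678571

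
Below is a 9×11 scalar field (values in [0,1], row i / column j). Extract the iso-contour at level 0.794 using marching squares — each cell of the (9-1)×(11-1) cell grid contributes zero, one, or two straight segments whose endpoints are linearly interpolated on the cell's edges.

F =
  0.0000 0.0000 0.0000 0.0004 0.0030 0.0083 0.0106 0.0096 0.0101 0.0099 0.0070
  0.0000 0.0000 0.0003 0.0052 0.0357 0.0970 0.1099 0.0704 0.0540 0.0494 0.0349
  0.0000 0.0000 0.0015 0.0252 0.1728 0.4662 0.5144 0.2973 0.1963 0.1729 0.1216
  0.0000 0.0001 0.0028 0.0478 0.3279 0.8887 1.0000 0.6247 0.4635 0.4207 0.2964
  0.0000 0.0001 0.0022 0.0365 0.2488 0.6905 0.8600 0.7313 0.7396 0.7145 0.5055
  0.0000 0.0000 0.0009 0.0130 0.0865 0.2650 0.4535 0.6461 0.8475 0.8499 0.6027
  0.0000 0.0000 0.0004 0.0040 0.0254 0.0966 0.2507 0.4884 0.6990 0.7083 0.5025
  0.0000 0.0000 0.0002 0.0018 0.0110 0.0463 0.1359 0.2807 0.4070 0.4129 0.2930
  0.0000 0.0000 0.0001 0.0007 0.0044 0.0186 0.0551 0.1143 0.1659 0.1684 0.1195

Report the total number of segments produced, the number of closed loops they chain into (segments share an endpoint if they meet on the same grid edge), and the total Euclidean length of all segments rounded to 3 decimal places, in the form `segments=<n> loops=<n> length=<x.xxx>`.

cell (2,4): code 0100 → (2.776,5.000)–(3.000,4.831)
cell (2,5): code 1100 → (2.576,6.000)–(2.776,5.000)
cell (2,6): code 1000 → (3.000,6.549)–(2.576,6.000)
cell (3,4): code 0010 → (3.000,4.831)–(3.478,5.000)
cell (3,5): code 0111 → (3.478,5.000)–(4.000,5.611)
cell (3,6): code 1001 → (4.000,6.513)–(3.000,6.549)
cell (4,5): code 0010 → (4.000,5.611)–(4.162,6.000)
cell (4,6): code 0001 → (4.162,6.000)–(4.000,6.513)
cell (4,7): code 0100 → (4.504,8.000)–(5.000,7.734)
cell (4,8): code 1100 → (4.587,9.000)–(4.504,8.000)
cell (4,9): code 1000 → (5.000,9.226)–(4.587,9.000)
cell (5,7): code 0010 → (5.000,7.734)–(5.360,8.000)
cell (5,8): code 0011 → (5.360,8.000)–(5.395,9.000)
cell (5,9): code 0001 → (5.395,9.000)–(5.000,9.226)
total: 14 segments, chained into 2 closed loop(s), length Σ = 9.204659

segments=14 loops=2 length=9.205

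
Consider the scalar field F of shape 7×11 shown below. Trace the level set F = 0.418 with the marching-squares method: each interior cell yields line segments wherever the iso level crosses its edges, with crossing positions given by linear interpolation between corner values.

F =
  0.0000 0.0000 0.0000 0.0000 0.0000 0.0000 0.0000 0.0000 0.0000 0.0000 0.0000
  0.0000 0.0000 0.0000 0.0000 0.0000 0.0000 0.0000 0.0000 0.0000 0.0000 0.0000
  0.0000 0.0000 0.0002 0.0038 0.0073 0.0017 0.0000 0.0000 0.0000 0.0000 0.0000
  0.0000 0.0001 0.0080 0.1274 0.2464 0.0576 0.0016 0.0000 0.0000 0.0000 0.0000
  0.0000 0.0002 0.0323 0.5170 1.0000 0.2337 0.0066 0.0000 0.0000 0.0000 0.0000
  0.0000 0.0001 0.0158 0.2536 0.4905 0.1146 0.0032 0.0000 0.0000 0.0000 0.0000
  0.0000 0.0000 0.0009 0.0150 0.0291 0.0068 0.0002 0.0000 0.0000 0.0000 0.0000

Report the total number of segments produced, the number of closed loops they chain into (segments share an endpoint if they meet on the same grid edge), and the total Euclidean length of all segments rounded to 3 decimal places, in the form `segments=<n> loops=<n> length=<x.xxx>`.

cell (3,2): code 0100 → (3.746,3.000)–(4.000,2.796)
cell (3,3): code 1100 → (3.228,4.000)–(3.746,3.000)
cell (3,4): code 1000 → (4.000,4.759)–(3.228,4.000)
cell (4,2): code 0010 → (4.000,2.796)–(4.376,3.000)
cell (4,3): code 0111 → (4.376,3.000)–(5.000,3.694)
cell (4,4): code 1001 → (5.000,4.193)–(4.000,4.759)
cell (5,3): code 0010 → (5.000,3.694)–(5.157,4.000)
cell (5,4): code 0001 → (5.157,4.000)–(5.000,4.193)
total: 8 segments, chained into 1 closed loop(s), length Σ = 5.638763

segments=8 loops=1 length=5.639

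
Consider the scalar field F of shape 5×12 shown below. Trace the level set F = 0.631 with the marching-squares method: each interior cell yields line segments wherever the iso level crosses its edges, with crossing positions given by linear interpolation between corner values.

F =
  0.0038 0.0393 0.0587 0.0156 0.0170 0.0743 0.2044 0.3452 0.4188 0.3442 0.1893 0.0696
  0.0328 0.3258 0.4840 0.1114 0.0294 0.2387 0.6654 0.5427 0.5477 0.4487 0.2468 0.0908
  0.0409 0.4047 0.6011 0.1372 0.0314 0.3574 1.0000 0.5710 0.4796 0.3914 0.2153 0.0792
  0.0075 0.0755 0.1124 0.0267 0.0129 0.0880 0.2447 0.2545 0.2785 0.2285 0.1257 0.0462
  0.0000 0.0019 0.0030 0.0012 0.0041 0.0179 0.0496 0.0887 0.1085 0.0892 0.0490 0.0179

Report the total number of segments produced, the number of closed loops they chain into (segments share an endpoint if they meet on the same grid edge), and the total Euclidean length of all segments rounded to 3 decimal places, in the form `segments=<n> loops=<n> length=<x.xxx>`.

segments=6 loops=1 length=4.414

cell (0,5): code 0100 → (0.925,6.000)–(1.000,5.919)
cell (0,6): code 1000 → (1.000,6.280)–(0.925,6.000)
cell (1,5): code 0110 → (1.000,5.919)–(2.000,5.426)
cell (1,6): code 1001 → (2.000,6.860)–(1.000,6.280)
cell (2,5): code 0010 → (2.000,5.426)–(2.489,6.000)
cell (2,6): code 0001 → (2.489,6.000)–(2.000,6.860)
total: 6 segments, chained into 1 closed loop(s), length Σ = 4.414218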